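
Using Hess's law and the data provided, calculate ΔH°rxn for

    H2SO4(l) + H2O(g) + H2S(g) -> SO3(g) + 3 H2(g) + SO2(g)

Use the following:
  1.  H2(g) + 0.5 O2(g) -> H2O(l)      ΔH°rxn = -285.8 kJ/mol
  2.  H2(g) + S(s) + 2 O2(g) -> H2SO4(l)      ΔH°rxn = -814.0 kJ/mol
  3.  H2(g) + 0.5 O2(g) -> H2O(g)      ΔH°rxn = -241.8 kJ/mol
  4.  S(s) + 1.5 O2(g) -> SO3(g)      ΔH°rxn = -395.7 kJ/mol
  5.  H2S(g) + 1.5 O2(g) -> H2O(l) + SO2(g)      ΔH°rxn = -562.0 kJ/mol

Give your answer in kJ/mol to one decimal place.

eq. 1 reversed: +285.8 kJ/mol
eq. 2 reversed (H2SO4(l) must end up as a reactant): +814.0 kJ/mol
eq. 3 reversed (reverse to put H2O(g) on the reactant side): +241.8 kJ/mol
eq. 4 as written (SO3(g) already on the product side): -395.7 kJ/mol
eq. 5 as written (H2S(g) already on the reactant side): -562.0 kJ/mol
By Hess's law, ΔH°rxn = (+285.8) + (+814.0) + (+241.8) + (-395.7) + (-562.0) = 383.9 kJ/mol

ΔH°rxn = 383.9 kJ/mol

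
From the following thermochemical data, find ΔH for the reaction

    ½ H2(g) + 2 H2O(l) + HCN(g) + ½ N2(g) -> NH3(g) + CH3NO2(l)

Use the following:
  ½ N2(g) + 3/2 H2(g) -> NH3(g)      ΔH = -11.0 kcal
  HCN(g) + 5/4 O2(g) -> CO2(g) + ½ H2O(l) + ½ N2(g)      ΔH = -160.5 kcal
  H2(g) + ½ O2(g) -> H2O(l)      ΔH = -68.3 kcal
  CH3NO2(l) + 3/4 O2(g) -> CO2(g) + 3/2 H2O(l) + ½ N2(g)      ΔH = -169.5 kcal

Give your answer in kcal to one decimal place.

equation 1 as written: -11.0 kcal
equation 2 as written: -160.5 kcal
equation 3 reversed: +68.3 kcal
equation 4 reversed: +169.5 kcal
ΔH = (1)·(-11.0) + (1)·(-160.5) + (-1)·(-68.3) + (-1)·(-169.5) = 66.3 kcal

ΔH = 66.3 kcal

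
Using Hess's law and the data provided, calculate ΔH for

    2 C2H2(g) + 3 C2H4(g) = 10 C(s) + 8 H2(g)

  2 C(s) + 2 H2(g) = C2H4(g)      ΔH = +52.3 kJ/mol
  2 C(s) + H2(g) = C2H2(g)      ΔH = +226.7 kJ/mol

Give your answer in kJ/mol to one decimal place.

equation 1 reversed and × 3: (-3)·(+52.3) = -156.9 kJ/mol
equation 2 reversed and × 2: (-2)·(+226.7) = -453.4 kJ/mol
ΔH = (-3)·(+52.3) + (-2)·(+226.7) = -610.3 kJ/mol

ΔH = -610.3 kJ/mol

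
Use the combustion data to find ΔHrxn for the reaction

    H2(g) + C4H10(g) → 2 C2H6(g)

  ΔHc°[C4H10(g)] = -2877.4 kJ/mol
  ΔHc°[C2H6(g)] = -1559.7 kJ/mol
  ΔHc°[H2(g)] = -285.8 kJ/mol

ΔHrxn = -43.8 kJ/mol

With combustion enthalpies, reactants minus products:
= [1·(-285.8) + 1·(-2877.4)] − [2·(-1559.7)]
= -43.8 kJ/mol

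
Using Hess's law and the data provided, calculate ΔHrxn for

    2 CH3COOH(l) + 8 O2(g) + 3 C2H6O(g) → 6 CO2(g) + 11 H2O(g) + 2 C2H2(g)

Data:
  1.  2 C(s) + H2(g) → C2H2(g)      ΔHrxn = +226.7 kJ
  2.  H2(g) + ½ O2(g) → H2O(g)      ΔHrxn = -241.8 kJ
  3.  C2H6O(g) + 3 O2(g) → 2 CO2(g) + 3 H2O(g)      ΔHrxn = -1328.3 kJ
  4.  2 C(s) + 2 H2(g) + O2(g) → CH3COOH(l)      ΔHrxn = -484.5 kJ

eq. 1 × 2 (×2 to match 2 C2H2(g) in the target): (2)·(+226.7) = +453.4 kJ
eq. 2 × 2: (2)·(-241.8) = -483.6 kJ
eq. 3 × 3 (×3 to match 3 C2H6O(g) in the target): (3)·(-1328.3) = -3984.9 kJ
eq. 4 reversed and × 2 (CH3COOH(l) must end up as a reactant; scale by 2 for the 2 CH3COOH(l)): (-2)·(-484.5) = +969.0 kJ
ΔHrxn = (2)·(+226.7) + (2)·(-241.8) + (3)·(-1328.3) + (-2)·(-484.5) = -3046.1 kJ

ΔHrxn = -3046.1 kJ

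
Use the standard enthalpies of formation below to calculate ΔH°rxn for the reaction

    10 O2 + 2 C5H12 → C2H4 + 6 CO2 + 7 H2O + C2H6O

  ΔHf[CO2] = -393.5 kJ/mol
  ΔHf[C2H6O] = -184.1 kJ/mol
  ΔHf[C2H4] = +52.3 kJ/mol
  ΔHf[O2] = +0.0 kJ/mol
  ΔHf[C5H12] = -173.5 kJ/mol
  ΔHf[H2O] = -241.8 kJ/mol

ΔH°rxn = Σ nΔHf°(products) − Σ nΔHf°(reactants).
Products: 1·(+52.3) + 6·(-393.5) + 7·(-241.8) + 1·(-184.1) = -4185.4
Reactants: 10·(+0.0) + 2·(-173.5) = -347.0
ΔH°rxn = (-4185.4) − (-347.0) = -3838.4 kJ/mol

ΔH°rxn = -3838.4 kJ/mol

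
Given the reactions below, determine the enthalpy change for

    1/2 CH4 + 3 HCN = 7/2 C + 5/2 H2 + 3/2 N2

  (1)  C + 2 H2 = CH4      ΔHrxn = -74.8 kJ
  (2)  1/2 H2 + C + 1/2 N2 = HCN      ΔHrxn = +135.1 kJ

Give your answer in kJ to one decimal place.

(1) reversed and × 1/2 (CH4 must end up as a reactant; ×1/2 to match 1/2 CH4 in the target): (-1/2)·(-74.8) = +37.4 kJ
(2) reversed and × 3 (HCN must end up as a reactant; scale by 3 for the 3 HCN): (-3)·(+135.1) = -405.3 kJ
ΔHrxn = (-1/2)·(-74.8) + (-3)·(+135.1) = -367.9 kJ

ΔHrxn = -367.9 kJ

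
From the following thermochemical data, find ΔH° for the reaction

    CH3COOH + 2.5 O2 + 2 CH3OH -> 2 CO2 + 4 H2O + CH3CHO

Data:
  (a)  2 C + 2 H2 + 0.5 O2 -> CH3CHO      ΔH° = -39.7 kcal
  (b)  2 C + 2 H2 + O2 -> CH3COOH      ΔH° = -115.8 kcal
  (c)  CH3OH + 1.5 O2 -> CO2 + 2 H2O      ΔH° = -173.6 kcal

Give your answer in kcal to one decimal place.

(a) as written: -39.7 kcal
(b) reversed: +115.8 kcal
(c) × 2: (2)·(-173.6) = -347.2 kcal
ΔH° = (-39.7) + (+115.8) + (-347.2) = -271.1 kcal

ΔH° = -271.1 kcal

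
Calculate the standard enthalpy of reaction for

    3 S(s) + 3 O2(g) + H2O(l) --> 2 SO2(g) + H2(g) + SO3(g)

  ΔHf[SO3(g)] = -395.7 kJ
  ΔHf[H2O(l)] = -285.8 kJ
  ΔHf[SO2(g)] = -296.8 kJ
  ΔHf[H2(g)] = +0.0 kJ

ΔHrxn = -703.5 kJ

Products: 2·(-296.8) + 1·(+0.0) + 1·(-395.7) = -989.3
Reactants: 3·(+0.0) + 3·(+0.0) + 1·(-285.8) = -285.8
ΔHrxn = (-989.3) − (-285.8) = -703.5 kJ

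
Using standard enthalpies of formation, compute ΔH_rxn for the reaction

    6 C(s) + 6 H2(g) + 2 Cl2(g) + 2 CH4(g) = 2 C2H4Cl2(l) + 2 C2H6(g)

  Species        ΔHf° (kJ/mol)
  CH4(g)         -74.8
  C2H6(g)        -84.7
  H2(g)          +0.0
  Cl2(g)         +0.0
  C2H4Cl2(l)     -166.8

ΔH_rxn = -353.4 kJ/mol

Products: 2·(-166.8) + 2·(-84.7) = -503.0
Reactants: 6·(+0.0) + 6·(+0.0) + 2·(+0.0) + 2·(-74.8) = -149.6
ΔH_rxn = (-503.0) − (-149.6) = -353.4 kJ/mol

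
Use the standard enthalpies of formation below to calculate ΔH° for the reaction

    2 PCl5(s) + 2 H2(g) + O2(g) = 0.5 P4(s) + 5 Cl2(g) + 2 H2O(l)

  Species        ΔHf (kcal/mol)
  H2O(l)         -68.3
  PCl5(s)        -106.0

ΔH°rxn = Σ nΔHf°(products) − Σ nΔHf°(reactants).
Products: 1/2·(+0.0) + 5·(+0.0) + 2·(-68.3) = -136.6
Reactants: 2·(-106.0) + 2·(+0.0) + 1·(+0.0) = -212.0
ΔH° = (-136.6) − (-212.0) = 75.4 kcal/mol

ΔH° = 75.4 kcal/mol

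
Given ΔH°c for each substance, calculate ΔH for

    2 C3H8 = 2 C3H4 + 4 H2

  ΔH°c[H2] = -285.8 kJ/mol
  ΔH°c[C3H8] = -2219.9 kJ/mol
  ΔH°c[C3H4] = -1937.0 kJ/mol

Using ΔH = Σ nΔHc°(reactants) − Σ nΔHc°(products):
= [2·(-2219.9)] − [2·(-1937.0) + 4·(-285.8)]
= 577.4 kJ/mol

ΔH = 577.4 kJ/mol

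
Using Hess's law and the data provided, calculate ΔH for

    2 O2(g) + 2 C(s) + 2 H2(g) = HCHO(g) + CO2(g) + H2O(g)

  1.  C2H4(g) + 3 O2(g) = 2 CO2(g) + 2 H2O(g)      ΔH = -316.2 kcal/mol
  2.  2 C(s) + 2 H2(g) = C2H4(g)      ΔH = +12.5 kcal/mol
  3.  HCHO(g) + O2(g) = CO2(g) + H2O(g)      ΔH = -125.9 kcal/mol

eq. 1 as written: -316.2 kcal/mol
eq. 2 as written: +12.5 kcal/mol
eq. 3 reversed: +125.9 kcal/mol
ΔH = (1)·(-316.2) + (1)·(+12.5) + (-1)·(-125.9) = -177.8 kcal/mol

ΔH = -177.8 kcal/mol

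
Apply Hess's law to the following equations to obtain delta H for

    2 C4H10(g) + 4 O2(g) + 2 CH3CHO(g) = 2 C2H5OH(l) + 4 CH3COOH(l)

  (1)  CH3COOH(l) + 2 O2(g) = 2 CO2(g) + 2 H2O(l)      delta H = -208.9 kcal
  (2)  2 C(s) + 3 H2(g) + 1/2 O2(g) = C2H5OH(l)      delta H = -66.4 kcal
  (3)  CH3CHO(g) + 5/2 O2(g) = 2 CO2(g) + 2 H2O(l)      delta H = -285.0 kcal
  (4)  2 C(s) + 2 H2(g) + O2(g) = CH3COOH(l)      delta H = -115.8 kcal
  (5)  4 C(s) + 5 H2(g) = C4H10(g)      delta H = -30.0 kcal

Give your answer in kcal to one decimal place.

delta H = -456.6 kcal

(1) reversed and × 2: (-2)·(-208.9) = +417.8 kcal
(2) × 2 (scale by 2 for the 2 C2H5OH(l)): (2)·(-66.4) = -132.8 kcal
(3) × 2 (scale by 2 for the 2 CH3CHO(g)): (2)·(-285.0) = -570.0 kcal
(4) × 2: (2)·(-115.8) = -231.6 kcal
(5) reversed and × 2 (C4H10(g) must end up as a reactant; ×2 to match 2 C4H10(g) in the target): (-2)·(-30.0) = +60.0 kcal
delta H = (+417.8) + (-132.8) + (-570.0) + (-231.6) + (+60.0) = -456.6 kcal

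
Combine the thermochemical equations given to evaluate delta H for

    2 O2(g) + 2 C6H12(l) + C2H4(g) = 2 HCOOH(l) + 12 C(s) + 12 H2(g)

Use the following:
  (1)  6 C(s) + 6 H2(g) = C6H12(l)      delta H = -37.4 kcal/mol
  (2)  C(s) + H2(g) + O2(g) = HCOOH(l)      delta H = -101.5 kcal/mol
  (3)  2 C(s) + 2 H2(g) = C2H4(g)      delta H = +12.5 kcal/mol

delta H = -140.7 kcal/mol

(1) reversed and × 2: (-2)·(-37.4) = +74.8 kcal/mol
(2) × 2: (2)·(-101.5) = -203.0 kcal/mol
(3) reversed: -12.5 kcal/mol
Summing the manipulated equations, delta H = (+74.8) + (-203.0) + (-12.5) = -140.7 kcal/mol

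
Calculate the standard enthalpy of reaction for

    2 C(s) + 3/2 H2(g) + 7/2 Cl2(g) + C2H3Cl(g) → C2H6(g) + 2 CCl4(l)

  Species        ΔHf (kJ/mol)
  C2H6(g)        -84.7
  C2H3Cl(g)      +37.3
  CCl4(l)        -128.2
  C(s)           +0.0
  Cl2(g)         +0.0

ΔHrxn = -378.4 kJ/mol

Products: 1·(-84.7) + 2·(-128.2) = -341.1
Reactants: 2·(+0.0) + 3/2·(+0.0) + 7/2·(+0.0) + 1·(+37.3) = +37.3
ΔHrxn = (-341.1) − (+37.3) = -378.4 kJ/mol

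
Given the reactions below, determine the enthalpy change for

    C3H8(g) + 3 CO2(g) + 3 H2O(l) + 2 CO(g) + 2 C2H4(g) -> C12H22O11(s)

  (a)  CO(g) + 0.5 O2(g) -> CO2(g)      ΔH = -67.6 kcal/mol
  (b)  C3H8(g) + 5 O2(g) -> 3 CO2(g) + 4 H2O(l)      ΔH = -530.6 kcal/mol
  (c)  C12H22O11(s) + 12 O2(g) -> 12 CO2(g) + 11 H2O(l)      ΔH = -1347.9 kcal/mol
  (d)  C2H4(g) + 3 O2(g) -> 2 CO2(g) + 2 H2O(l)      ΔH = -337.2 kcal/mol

ΔH = 7.7 kcal/mol

(a) × 2: (2)·(-67.6) = -135.2 kcal/mol
(b) as written: -530.6 kcal/mol
(c) reversed: +1347.9 kcal/mol
(d) × 2: (2)·(-337.2) = -674.4 kcal/mol
Summing the manipulated equations, ΔH = (2)·(-67.6) + (1)·(-530.6) + (-1)·(-1347.9) + (2)·(-337.2) = 7.7 kcal/mol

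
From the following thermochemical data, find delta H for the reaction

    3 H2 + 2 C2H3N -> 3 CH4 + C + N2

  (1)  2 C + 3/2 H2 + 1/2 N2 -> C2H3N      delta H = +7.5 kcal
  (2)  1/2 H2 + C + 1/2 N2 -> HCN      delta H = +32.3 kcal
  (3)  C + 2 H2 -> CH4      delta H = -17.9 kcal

delta H = -68.7 kcal

(1) reversed and × 2: (-2)·(+7.5) = -15.0 kcal
(2): not needed.
(3) × 3: (3)·(-17.9) = -53.7 kcal
delta H = (-2)·(+7.5) + (3)·(-17.9) = -68.7 kcal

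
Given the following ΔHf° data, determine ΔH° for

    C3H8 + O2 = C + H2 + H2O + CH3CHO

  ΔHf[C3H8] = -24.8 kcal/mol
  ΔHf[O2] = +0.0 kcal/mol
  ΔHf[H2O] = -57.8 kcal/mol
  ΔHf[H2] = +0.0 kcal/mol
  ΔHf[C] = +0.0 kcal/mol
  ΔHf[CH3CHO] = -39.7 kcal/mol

Products: 1·(+0.0) + 1·(+0.0) + 1·(-57.8) + 1·(-39.7) = -97.5
Reactants: 1·(-24.8) + 1·(+0.0) = -24.8
ΔH° = (-97.5) − (-24.8) = -72.7 kcal/mol

ΔH° = -72.7 kcal/mol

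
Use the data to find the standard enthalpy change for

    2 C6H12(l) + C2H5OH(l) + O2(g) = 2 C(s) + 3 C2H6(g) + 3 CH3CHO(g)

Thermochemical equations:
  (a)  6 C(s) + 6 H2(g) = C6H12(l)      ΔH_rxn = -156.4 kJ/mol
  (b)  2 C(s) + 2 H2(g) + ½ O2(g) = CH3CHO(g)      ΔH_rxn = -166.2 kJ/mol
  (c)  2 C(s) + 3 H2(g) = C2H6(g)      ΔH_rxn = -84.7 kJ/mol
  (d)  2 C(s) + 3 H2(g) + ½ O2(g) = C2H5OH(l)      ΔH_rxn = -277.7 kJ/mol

(a) reversed and × 2: (-2)·(-156.4) = +312.8 kJ/mol
(b) × 3: (3)·(-166.2) = -498.6 kJ/mol
(c) × 3: (3)·(-84.7) = -254.1 kJ/mol
(d) reversed: +277.7 kJ/mol
Combining the equations, ΔH_rxn = (+312.8) + (-498.6) + (-254.1) + (+277.7) = -162.2 kJ/mol

ΔH_rxn = -162.2 kJ/mol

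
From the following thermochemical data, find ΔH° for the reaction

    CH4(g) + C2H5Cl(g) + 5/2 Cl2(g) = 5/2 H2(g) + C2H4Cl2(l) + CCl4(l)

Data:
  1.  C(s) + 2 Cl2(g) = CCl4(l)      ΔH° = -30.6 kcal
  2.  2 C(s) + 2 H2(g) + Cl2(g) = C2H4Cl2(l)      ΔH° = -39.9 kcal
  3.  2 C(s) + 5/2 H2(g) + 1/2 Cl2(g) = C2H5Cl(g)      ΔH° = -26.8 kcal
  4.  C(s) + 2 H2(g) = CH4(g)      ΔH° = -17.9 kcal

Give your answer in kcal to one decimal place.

eq. 1 as written (CCl4(l) already on the product side): -30.6 kcal
eq. 2 as written (C2H4Cl2(l) already on the product side): -39.9 kcal
eq. 3 reversed (reverse to put C2H5Cl(g) on the reactant side): +26.8 kcal
eq. 4 reversed (reverse to put CH4(g) on the reactant side): +17.9 kcal
By Hess's law, ΔH° = (-30.6) + (-39.9) + (+26.8) + (+17.9) = -25.8 kcal

ΔH° = -25.8 kcal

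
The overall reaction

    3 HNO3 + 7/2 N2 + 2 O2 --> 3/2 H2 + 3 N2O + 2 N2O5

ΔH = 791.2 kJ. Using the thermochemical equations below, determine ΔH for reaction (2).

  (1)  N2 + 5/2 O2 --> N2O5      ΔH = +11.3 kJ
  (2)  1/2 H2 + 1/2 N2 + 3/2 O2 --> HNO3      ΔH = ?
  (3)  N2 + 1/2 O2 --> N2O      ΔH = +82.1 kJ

ΔH = -174.1 kJ

(1) × 2: (2)·(+11.3) = +22.6 kJ
(2) reversed and × 3: contributes −3·x
(3) × 3: (3)·(+82.1) = +246.3 kJ
+791.2 = (+22.6) + (+246.3) − 3·x
x = (+791.2 − (+268.9)) / (-3) = -174.1 kJ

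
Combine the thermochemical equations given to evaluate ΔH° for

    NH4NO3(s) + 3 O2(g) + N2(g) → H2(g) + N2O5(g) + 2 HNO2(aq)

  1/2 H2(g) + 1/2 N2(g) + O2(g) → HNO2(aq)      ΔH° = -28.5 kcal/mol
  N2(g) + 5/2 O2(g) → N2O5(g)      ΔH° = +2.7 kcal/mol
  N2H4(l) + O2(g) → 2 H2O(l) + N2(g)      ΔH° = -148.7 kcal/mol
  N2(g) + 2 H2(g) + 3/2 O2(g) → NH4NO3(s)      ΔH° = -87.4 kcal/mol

ΔH° = 33.1 kcal/mol

equation 1 × 2: (2)·(-28.5) = -57.0 kcal/mol
equation 2 as written: +2.7 kcal/mol
equation 3: not needed.
equation 4 reversed: +87.4 kcal/mol
By Hess's law, ΔH° = (-57.0) + (+2.7) + (+87.4) = 33.1 kcal/mol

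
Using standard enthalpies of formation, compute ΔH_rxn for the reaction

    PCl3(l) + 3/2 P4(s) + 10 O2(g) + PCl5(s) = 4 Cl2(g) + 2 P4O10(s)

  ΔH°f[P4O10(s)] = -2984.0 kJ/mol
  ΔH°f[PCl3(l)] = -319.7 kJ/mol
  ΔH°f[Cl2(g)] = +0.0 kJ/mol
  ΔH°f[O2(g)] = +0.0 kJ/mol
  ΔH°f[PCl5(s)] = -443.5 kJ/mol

ΔH_rxn = -5204.8 kJ/mol

Products: 4·(+0.0) + 2·(-2984.0) = -5968.0
Reactants: 1·(-319.7) + 3/2·(+0.0) + 10·(+0.0) + 1·(-443.5) = -763.2
ΔH_rxn = (-5968.0) − (-763.2) = -5204.8 kJ/mol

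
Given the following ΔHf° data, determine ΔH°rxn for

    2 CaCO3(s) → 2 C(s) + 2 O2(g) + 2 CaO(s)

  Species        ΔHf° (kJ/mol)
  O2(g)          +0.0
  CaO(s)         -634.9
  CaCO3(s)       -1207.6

ΔH°rxn = 1145.4 kJ/mol

ΔH°rxn = Σ nΔHf°(products) − Σ nΔHf°(reactants).
Products: 2·(+0.0) + 2·(+0.0) + 2·(-634.9) = -1269.8
Reactants: 2·(-1207.6) = -2415.2
ΔH°rxn = (-1269.8) − (-2415.2) = 1145.4 kJ/mol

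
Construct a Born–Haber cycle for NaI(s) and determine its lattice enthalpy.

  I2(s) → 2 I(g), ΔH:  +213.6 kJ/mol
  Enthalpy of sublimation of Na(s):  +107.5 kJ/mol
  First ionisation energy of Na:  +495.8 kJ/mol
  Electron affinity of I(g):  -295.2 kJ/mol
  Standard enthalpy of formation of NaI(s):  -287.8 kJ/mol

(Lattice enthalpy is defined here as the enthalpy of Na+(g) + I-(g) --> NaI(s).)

U = -702.7 kJ/mol

ΔHf° = 1·ΔHsub + 1·(ΣIE) + 1/2·D(I2) + 1·EA + U
-287.8 = 1·(+107.5) + 1·(+495.8) + 1/2·(+213.6) + 1·(-295.2) + U
U = -287.8 − (+414.9) = -702.7 kJ/mol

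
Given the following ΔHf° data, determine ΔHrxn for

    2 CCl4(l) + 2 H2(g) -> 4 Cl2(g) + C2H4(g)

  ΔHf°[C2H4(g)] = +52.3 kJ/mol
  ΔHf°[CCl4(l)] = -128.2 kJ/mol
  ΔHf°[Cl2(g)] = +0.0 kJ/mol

Products: 4·(+0.0) + 1·(+52.3) = +52.3
Reactants: 2·(-128.2) + 2·(+0.0) = -256.4
ΔHrxn = (+52.3) − (-256.4) = 308.7 kJ/mol

ΔHrxn = 308.7 kJ/mol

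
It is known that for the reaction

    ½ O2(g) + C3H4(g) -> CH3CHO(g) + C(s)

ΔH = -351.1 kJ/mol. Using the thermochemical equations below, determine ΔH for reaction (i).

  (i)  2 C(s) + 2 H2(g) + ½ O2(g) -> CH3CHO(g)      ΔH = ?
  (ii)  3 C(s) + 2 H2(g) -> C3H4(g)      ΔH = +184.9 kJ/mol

(i) as written (CH3CHO(g) already on the product side): contributes x
(ii) reversed (reverse to put C3H4(g) on the reactant side): -184.9 kJ/mol
-351.1 = (-184.9) + x
x = (-351.1 − (-184.9)) / (1) = -166.2 kJ/mol

ΔH = -166.2 kJ/mol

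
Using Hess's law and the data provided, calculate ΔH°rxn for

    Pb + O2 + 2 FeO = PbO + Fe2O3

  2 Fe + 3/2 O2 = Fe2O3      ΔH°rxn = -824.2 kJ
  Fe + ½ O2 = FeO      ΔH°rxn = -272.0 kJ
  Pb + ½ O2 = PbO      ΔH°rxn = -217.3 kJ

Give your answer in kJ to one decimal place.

ΔH°rxn = -497.5 kJ

equation 1 as written (Fe2O3 already on the product side): -824.2 kJ
equation 2 reversed and × 2 (reverse to put FeO on the reactant side; ×2 to match 2 FeO in the target): (-2)·(-272.0) = +544.0 kJ
equation 3 as written (PbO already on the product side): -217.3 kJ
By Hess's law, ΔH°rxn = (1)·(-824.2) + (-2)·(-272.0) + (1)·(-217.3) = -497.5 kJ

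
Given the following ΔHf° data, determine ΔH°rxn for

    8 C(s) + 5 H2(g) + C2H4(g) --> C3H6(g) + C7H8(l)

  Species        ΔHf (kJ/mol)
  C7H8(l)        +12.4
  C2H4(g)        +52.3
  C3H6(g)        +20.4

ΔH°rxn = -19.5 kJ/mol

Products: 1·(+20.4) + 1·(+12.4) = +32.8
Reactants: 8·(+0.0) + 5·(+0.0) + 1·(+52.3) = +52.3
ΔH°rxn = (+32.8) − (+52.3) = -19.5 kJ/mol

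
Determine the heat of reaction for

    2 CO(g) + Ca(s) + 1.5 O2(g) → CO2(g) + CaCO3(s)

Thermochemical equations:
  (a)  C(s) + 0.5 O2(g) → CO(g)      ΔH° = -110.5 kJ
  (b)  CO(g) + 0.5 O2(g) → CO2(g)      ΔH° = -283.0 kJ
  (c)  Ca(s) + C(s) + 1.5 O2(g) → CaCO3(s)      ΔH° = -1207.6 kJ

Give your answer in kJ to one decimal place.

(a) reversed: +110.5 kJ
(b) as written: -283.0 kJ
(c) as written: -1207.6 kJ
By Hess's law, ΔH° = (+110.5) + (-283.0) + (-1207.6) = -1380.1 kJ

ΔH° = -1380.1 kJ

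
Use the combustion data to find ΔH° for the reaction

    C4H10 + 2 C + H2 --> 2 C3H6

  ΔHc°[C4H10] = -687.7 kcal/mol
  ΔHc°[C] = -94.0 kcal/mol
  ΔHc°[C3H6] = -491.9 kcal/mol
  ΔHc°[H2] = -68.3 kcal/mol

ΔH° = 39.8 kcal/mol

Using ΔH = Σ nΔHc°(reactants) − Σ nΔHc°(products):
= [1·(-687.7) + 2·(-94.0) + 1·(-68.3)] − [2·(-491.9)]
= 39.8 kcal/mol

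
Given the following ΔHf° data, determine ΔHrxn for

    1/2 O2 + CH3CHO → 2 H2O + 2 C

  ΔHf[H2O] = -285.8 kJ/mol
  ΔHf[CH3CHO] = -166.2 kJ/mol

ΔHrxn = -405.4 kJ/mol

Products: 2·(-285.8) + 2·(+0.0) = -571.6
Reactants: 1/2·(+0.0) + 1·(-166.2) = -166.2
ΔHrxn = (-571.6) − (-166.2) = -405.4 kJ/mol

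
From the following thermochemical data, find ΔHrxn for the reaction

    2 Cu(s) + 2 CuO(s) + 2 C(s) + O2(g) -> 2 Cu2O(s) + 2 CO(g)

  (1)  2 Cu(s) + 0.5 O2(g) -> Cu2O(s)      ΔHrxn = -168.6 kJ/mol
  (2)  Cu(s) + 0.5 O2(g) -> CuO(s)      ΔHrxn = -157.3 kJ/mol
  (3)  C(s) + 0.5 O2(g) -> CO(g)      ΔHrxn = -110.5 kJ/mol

ΔHrxn = -243.6 kJ/mol

(1) × 2 (×2 to match 2 Cu2O(s) in the target): (2)·(-168.6) = -337.2 kJ/mol
(2) reversed and × 2 (CuO(s) must end up as a reactant; scale by 2 for the 2 CuO(s)): (-2)·(-157.3) = +314.6 kJ/mol
(3) × 2 (scale by 2 for the 2 CO(g)): (2)·(-110.5) = -221.0 kJ/mol
Since enthalpy is a state function, ΔHrxn = (-337.2) + (+314.6) + (-221.0) = -243.6 kJ/mol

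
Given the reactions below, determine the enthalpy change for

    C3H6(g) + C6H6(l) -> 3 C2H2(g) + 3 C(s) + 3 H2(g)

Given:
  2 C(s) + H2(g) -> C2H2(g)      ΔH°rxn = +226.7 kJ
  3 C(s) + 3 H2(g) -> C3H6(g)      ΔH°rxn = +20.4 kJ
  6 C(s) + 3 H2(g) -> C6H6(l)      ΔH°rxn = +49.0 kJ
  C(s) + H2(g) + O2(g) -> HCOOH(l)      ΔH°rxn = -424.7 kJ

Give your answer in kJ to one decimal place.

equation 1 × 3 (×3 to match 3 C2H2(g) in the target): (3)·(+226.7) = +680.1 kJ
equation 2 reversed (C3H6(g) must end up as a reactant): -20.4 kJ
equation 3 reversed (C6H6(l) must end up as a reactant): -49.0 kJ
equation 4: not needed (O2(g) appears nowhere else).
By Hess's law, ΔH°rxn = (+680.1) + (-20.4) + (-49.0) = 610.7 kJ

ΔH°rxn = 610.7 kJ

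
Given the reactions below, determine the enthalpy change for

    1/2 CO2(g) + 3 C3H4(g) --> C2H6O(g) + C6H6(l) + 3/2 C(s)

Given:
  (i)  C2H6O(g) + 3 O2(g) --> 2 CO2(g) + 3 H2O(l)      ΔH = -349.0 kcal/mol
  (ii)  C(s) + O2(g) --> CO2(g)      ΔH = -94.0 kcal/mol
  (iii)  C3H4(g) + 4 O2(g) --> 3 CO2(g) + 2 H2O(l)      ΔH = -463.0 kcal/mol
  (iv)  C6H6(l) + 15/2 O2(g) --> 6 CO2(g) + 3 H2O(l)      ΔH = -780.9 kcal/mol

ΔH = -118.1 kcal/mol

(i) reversed: +349.0 kcal/mol
(ii) reversed and × 3/2: (-3/2)·(-94.0) = +141.0 kcal/mol
(iii) × 3: (3)·(-463.0) = -1389.0 kcal/mol
(iv) reversed: +780.9 kcal/mol
ΔH = (+349.0) + (+141.0) + (-1389.0) + (+780.9) = -118.1 kcal/mol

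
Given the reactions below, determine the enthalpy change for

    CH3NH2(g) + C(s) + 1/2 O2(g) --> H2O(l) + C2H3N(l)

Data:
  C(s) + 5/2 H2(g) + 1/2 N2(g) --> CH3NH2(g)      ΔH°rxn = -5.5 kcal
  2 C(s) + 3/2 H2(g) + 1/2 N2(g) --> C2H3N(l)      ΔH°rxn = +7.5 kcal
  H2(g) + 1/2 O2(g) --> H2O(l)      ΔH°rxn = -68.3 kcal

equation 1 reversed (CH3NH2(g) must end up as a reactant): +5.5 kcal
equation 2 as written (C2H3N(l) already on the product side): +7.5 kcal
equation 3 as written (H2O(l) already on the product side): -68.3 kcal
ΔH°rxn = (-1)·(-5.5) + (1)·(+7.5) + (1)·(-68.3) = -55.3 kcal

ΔH°rxn = -55.3 kcal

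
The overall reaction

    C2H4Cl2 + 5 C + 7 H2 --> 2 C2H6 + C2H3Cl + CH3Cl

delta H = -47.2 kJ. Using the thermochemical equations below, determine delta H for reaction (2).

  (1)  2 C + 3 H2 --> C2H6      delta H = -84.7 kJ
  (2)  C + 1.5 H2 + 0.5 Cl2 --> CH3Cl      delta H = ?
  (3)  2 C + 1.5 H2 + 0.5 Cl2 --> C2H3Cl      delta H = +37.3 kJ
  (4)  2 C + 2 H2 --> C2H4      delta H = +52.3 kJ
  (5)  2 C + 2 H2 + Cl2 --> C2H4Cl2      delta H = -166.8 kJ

delta H = -81.9 kJ

(1) × 2 (×2 to match 2 C2H6 in the target): (2)·(-84.7) = -169.4 kJ
(2) as written (CH3Cl already on the product side): contributes x
(3) as written (C2H3Cl already on the product side): +37.3 kJ
(4): not needed (C2H4 appears nowhere else).
(5) reversed (C2H4Cl2 must end up as a reactant): +166.8 kJ
-47.2 = (-169.4) + (+37.3) + (+166.8) + x
x = (-47.2 − (+34.7)) / (1) = -81.9 kJ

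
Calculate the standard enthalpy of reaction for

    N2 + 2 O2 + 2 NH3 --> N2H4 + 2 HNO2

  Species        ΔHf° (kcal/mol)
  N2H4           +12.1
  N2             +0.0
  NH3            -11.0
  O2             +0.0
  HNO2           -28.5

Products: 1·(+12.1) + 2·(-28.5) = -44.9
Reactants: 1·(+0.0) + 2·(+0.0) + 2·(-11.0) = -22.0
ΔHrxn = (-44.9) − (-22.0) = -22.9 kcal/mol

ΔHrxn = -22.9 kcal/mol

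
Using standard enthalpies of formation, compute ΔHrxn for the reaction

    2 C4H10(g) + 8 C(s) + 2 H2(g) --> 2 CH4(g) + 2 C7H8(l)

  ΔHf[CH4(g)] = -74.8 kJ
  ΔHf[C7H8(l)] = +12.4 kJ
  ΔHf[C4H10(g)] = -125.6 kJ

Products: 2·(-74.8) + 2·(+12.4) = -124.8
Reactants: 2·(-125.6) + 8·(+0.0) + 2·(+0.0) = -251.2
ΔHrxn = (-124.8) − (-251.2) = 126.4 kJ

ΔHrxn = 126.4 kJ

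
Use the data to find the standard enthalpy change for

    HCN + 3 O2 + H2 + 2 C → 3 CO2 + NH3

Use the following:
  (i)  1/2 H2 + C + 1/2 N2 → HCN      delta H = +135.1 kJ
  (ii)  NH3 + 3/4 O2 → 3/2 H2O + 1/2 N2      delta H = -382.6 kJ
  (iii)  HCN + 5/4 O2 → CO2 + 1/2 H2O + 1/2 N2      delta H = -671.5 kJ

(i) × 2: (2)·(+135.1) = +270.2 kJ
(ii) reversed: +382.6 kJ
(iii) × 3: (3)·(-671.5) = -2014.5 kJ
Summing the manipulated equations, delta H = (2)·(+135.1) + (-1)·(-382.6) + (3)·(-671.5) = -1361.7 kJ

delta H = -1361.7 kJ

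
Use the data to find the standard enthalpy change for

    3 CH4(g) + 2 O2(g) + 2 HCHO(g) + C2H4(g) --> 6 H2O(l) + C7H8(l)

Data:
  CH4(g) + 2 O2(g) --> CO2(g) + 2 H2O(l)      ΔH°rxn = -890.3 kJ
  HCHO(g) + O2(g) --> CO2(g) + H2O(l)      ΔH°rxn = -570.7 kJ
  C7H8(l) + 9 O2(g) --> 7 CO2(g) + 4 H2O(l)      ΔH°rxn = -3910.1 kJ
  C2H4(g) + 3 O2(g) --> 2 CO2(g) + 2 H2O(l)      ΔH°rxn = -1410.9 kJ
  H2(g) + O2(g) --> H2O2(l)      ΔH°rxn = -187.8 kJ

equation 1 × 3: (3)·(-890.3) = -2670.9 kJ
equation 2 × 2: (2)·(-570.7) = -1141.4 kJ
equation 3 reversed: +3910.1 kJ
equation 4 as written: -1410.9 kJ
equation 5: not needed.
By Hess's law, ΔH°rxn = (3)·(-890.3) + (2)·(-570.7) + (-1)·(-3910.1) + (1)·(-1410.9) = -1313.1 kJ

ΔH°rxn = -1313.1 kJ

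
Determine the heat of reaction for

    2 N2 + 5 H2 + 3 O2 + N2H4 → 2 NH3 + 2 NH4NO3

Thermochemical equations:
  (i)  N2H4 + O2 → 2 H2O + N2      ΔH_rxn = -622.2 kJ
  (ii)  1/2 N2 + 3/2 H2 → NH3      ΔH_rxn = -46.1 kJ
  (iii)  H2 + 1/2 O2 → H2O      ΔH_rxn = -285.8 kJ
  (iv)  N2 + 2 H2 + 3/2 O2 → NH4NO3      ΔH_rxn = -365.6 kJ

ΔH_rxn = -874.0 kJ

(i) as written (N2H4 already on the reactant side): -622.2 kJ
(ii) × 2 (×2 to match 2 NH3 in the target): (2)·(-46.1) = -92.2 kJ
(iii) reversed and × 2: (-2)·(-285.8) = +571.6 kJ
(iv) × 2 (×2 to match 2 NH4NO3 in the target): (2)·(-365.6) = -731.2 kJ
Since enthalpy is a state function, ΔH_rxn = (-622.2) + (-92.2) + (+571.6) + (-731.2) = -874.0 kJ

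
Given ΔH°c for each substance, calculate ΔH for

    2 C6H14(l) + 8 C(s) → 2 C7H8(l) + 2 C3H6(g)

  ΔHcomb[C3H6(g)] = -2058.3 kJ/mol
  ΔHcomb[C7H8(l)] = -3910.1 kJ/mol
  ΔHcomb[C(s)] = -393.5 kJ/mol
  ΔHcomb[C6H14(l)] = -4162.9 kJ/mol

Using ΔH = Σ nΔHc°(reactants) − Σ nΔHc°(products):
= [2·(-4162.9) + 8·(-393.5)] − [2·(-3910.1) + 2·(-2058.3)]
= 463.0 kJ/mol

ΔH = 463.0 kJ/mol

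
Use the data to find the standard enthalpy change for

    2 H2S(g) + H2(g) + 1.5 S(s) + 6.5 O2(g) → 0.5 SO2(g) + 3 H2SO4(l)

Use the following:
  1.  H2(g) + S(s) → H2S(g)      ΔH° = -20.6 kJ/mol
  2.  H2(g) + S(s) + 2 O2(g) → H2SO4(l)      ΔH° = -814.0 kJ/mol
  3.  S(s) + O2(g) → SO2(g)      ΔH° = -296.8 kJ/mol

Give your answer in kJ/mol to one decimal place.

ΔH° = -2549.2 kJ/mol

eq. 1 reversed and × 2: (-2)·(-20.6) = +41.2 kJ/mol
eq. 2 × 3: (3)·(-814.0) = -2442.0 kJ/mol
eq. 3 × 1/2: (1/2)·(-296.8) = -148.4 kJ/mol
Since enthalpy is a state function, ΔH° = (+41.2) + (-2442.0) + (-148.4) = -2549.2 kJ/mol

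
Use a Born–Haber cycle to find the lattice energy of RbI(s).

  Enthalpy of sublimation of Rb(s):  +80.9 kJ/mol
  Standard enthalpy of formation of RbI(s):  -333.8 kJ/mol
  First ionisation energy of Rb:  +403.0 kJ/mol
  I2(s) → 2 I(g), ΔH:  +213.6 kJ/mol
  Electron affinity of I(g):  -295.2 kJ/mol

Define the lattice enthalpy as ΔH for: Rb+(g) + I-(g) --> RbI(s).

ΔHf° = 1·ΔHsub + 1·(ΣIE) + 1/2·D(I2) + 1·EA + U
-333.8 = 1·(+80.9) + 1·(+403.0) + 1/2·(+213.6) + 1·(-295.2) + U
U = -333.8 − (+295.5) = -629.3 kJ/mol

U = -629.3 kJ/mol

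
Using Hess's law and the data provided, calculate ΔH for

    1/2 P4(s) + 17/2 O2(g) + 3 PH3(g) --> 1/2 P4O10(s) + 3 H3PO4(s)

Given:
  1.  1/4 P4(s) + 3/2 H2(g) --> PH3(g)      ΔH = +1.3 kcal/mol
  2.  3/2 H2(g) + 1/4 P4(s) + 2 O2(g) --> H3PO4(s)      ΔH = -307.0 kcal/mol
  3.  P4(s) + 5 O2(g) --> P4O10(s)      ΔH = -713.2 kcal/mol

ΔH = -1281.5 kcal/mol

eq. 1 reversed and × 3: (-3)·(+1.3) = -3.9 kcal/mol
eq. 2 × 3: (3)·(-307.0) = -921.0 kcal/mol
eq. 3 × 1/2: (1/2)·(-713.2) = -356.6 kcal/mol
Combining the equations, ΔH = (-3)·(+1.3) + (3)·(-307.0) + (1/2)·(-713.2) = -1281.5 kcal/mol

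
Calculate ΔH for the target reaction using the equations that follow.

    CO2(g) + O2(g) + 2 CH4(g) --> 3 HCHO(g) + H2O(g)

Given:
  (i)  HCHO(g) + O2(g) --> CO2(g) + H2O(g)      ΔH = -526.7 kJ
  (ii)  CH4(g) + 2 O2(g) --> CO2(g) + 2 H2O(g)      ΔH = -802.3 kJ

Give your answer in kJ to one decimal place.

ΔH = -24.5 kJ

(i) reversed and × 3: (-3)·(-526.7) = +1580.1 kJ
(ii) × 2: (2)·(-802.3) = -1604.6 kJ
ΔH = (+1580.1) + (-1604.6) = -24.5 kJ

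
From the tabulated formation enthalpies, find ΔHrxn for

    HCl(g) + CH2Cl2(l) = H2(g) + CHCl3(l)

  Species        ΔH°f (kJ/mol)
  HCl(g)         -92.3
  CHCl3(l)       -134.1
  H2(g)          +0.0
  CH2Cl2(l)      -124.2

Products: 1·(+0.0) + 1·(-134.1) = -134.1
Reactants: 1·(-92.3) + 1·(-124.2) = -216.5
ΔHrxn = (-134.1) − (-216.5) = 82.4 kJ/mol

ΔHrxn = 82.4 kJ/mol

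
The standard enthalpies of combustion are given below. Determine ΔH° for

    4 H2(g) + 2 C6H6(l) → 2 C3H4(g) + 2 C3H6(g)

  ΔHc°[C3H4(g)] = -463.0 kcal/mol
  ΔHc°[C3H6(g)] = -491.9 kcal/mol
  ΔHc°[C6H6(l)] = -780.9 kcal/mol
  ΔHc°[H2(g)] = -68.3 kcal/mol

With combustion enthalpies, reactants minus products:
= [4·(-68.3) + 2·(-780.9)] − [2·(-463.0) + 2·(-491.9)]
= 74.8 kcal/mol

ΔH° = 74.8 kcal/mol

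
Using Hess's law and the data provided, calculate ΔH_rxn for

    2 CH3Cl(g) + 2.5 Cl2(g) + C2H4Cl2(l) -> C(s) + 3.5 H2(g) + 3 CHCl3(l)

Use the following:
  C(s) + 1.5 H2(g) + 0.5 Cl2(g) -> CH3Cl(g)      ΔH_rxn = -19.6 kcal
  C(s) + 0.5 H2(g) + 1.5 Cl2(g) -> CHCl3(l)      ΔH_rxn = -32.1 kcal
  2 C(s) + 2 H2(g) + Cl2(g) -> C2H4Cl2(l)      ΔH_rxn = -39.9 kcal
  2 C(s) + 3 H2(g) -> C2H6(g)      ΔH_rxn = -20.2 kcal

equation 1 reversed and × 2: (-2)·(-19.6) = +39.2 kcal
equation 2 × 3: (3)·(-32.1) = -96.3 kcal
equation 3 reversed: +39.9 kcal
equation 4: not needed.
ΔH_rxn = (+39.2) + (-96.3) + (+39.9) = -17.2 kcal

ΔH_rxn = -17.2 kcal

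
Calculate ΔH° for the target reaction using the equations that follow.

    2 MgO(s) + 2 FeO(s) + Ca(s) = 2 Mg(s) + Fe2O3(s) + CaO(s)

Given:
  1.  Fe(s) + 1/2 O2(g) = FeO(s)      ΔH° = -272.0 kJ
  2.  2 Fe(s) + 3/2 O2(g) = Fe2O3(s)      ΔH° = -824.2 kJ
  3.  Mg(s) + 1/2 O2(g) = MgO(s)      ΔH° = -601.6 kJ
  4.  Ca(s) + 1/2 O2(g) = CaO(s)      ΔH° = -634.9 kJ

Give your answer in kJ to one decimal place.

eq. 1 reversed and × 2 (FeO(s) must end up as a reactant; scale by 2 for the 2 FeO(s)): (-2)·(-272.0) = +544.0 kJ
eq. 2 as written (Fe2O3(s) already on the product side): -824.2 kJ
eq. 3 reversed and × 2 (reverse to put MgO(s) on the reactant side; ×2 to match 2 MgO(s) in the target): (-2)·(-601.6) = +1203.2 kJ
eq. 4 as written (CaO(s) already on the product side): -634.9 kJ
Summing the manipulated equations, ΔH° = (+544.0) + (-824.2) + (+1203.2) + (-634.9) = 288.1 kJ

ΔH° = 288.1 kJ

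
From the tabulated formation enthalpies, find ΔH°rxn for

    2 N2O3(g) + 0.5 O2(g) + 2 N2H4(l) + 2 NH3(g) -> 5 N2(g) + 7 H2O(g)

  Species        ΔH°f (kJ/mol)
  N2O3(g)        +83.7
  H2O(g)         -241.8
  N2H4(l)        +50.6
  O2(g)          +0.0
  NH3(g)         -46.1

Products: 5·(+0.0) + 7·(-241.8) = -1692.6
Reactants: 2·(+83.7) + 1/2·(+0.0) + 2·(+50.6) + 2·(-46.1) = +176.4
ΔH°rxn = (-1692.6) − (+176.4) = -1869.0 kJ/mol

ΔH°rxn = -1869.0 kJ/mol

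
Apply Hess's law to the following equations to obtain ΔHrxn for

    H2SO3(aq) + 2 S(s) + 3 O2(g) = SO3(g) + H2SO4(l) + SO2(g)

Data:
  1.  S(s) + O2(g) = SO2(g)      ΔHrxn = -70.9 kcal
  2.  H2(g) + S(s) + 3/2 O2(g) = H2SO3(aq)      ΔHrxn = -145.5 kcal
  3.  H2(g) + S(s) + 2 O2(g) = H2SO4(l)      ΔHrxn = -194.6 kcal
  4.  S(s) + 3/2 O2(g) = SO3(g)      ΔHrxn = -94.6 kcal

eq. 1 as written (SO2(g) already on the product side): -70.9 kcal
eq. 2 reversed (reverse to put H2SO3(aq) on the reactant side): +145.5 kcal
eq. 3 as written (H2SO4(l) already on the product side): -194.6 kcal
eq. 4 as written (SO3(g) already on the product side): -94.6 kcal
By Hess's law, ΔHrxn = (1)·(-70.9) + (-1)·(-145.5) + (1)·(-194.6) + (1)·(-94.6) = -214.6 kcal

ΔHrxn = -214.6 kcal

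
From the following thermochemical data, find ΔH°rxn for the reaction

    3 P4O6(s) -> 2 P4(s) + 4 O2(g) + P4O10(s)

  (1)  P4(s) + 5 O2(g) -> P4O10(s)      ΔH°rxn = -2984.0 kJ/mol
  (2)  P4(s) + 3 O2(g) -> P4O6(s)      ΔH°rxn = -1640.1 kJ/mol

(1) as written (P4O10(s) already on the product side): -2984.0 kJ/mol
(2) reversed and × 3 (P4O6(s) must end up as a reactant; ×3 to match 3 P4O6(s) in the target): (-3)·(-1640.1) = +4920.3 kJ/mol
By Hess's law, ΔH°rxn = (1)·(-2984.0) + (-3)·(-1640.1) = 1936.3 kJ/mol

ΔH°rxn = 1936.3 kJ/mol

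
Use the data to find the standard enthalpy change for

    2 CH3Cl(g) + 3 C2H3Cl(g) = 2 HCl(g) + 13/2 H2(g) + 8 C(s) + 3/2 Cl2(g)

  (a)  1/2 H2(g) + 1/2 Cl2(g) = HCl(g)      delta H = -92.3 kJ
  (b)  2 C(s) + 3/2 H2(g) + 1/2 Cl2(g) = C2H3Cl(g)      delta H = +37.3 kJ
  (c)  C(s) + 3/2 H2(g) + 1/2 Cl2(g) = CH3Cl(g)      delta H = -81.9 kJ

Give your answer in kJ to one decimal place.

(a) × 2: (2)·(-92.3) = -184.6 kJ
(b) reversed and × 3: (-3)·(+37.3) = -111.9 kJ
(c) reversed and × 2: (-2)·(-81.9) = +163.8 kJ
By Hess's law, delta H = (-184.6) + (-111.9) + (+163.8) = -132.7 kJ

delta H = -132.7 kJ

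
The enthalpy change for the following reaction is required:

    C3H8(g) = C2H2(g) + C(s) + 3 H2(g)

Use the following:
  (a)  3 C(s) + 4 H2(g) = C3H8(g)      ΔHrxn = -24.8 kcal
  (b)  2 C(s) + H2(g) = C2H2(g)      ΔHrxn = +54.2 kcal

ΔHrxn = 79.0 kcal

(a) reversed: +24.8 kcal
(b) as written: +54.2 kcal
ΔHrxn = (-1)·(-24.8) + (1)·(+54.2) = 79.0 kcal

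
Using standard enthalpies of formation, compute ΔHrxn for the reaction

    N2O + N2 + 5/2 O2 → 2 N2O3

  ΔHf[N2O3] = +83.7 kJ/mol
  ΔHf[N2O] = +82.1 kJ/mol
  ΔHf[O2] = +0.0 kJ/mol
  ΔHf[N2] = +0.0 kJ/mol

Products: 2·(+83.7) = +167.4
Reactants: 1·(+82.1) + 1·(+0.0) + 5/2·(+0.0) = +82.1
ΔHrxn = (+167.4) − (+82.1) = 85.3 kJ/mol

ΔHrxn = 85.3 kJ/mol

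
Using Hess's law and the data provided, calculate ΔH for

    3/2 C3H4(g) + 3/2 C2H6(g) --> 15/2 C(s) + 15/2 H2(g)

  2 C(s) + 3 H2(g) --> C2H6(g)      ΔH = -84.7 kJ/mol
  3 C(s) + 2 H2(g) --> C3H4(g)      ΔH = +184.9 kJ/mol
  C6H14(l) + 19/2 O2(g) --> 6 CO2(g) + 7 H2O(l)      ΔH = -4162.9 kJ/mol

equation 1 reversed and × 3/2 (reverse to put C2H6(g) on the reactant side; scale by 3/2 for the 3/2 C2H6(g)): (-3/2)·(-84.7) = +127.05 kJ/mol
equation 2 reversed and × 3/2 (reverse to put C3H4(g) on the reactant side; scale by 3/2 for the 3/2 C3H4(g)): (-3/2)·(+184.9) = -277.35 kJ/mol
equation 3: not needed (H2O(l) appears nowhere else).
By Hess's law, ΔH = (+127.05) + (-277.35) = -150.3 kJ/mol

ΔH = -150.3 kJ/mol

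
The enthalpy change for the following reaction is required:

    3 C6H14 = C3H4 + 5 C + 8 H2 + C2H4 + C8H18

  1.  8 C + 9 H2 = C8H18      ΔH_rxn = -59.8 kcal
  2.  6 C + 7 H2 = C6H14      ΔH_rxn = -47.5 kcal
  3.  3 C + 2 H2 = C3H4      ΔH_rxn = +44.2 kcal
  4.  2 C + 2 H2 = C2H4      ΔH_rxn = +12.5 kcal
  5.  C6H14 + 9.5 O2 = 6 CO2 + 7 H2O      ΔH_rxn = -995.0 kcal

ΔH_rxn = 139.4 kcal

eq. 1 as written (C8H18 already on the product side): -59.8 kcal
eq. 2 reversed and × 3: (-3)·(-47.5) = +142.5 kcal
eq. 3 as written (C3H4 already on the product side): +44.2 kcal
eq. 4 as written (C2H4 already on the product side): +12.5 kcal
eq. 5: not needed (CO2 appears nowhere else).
Since enthalpy is a state function, ΔH_rxn = (-59.8) + (+142.5) + (+44.2) + (+12.5) = 139.4 kcal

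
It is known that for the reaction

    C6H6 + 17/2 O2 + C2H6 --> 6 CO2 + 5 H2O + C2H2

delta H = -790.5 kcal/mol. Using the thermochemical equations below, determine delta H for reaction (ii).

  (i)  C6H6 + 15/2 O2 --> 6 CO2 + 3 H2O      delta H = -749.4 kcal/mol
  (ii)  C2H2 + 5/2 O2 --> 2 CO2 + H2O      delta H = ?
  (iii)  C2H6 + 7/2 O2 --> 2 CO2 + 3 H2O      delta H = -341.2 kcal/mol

(i) as written (C6H6 already on the reactant side): -749.4 kcal/mol
(ii) reversed (C2H2 must end up as a product): contributes −x
(iii) as written (C2H6 already on the reactant side): -341.2 kcal/mol
-790.5 = (-749.4) + (-341.2) − x
x = (-790.5 − (-1090.6)) / (-1) = -300.1 kcal/mol

delta H = -300.1 kcal/mol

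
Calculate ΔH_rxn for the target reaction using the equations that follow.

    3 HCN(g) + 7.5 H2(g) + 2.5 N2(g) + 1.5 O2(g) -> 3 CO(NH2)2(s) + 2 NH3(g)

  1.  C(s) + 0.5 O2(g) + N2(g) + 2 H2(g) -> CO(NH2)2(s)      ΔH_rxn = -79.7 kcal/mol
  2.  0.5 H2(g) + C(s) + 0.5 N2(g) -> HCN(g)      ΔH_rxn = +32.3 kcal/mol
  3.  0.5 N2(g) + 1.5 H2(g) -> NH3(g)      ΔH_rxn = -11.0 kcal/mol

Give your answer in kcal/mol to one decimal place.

eq. 1 × 3 (×3 to match 3 CO(NH2)2(s) in the target): (3)·(-79.7) = -239.1 kcal/mol
eq. 2 reversed and × 3 (reverse to put HCN(g) on the reactant side; scale by 3 for the 3 HCN(g)): (-3)·(+32.3) = -96.9 kcal/mol
eq. 3 × 2 (scale by 2 for the 2 NH3(g)): (2)·(-11.0) = -22.0 kcal/mol
Summing the manipulated equations, ΔH_rxn = (3)·(-79.7) + (-3)·(+32.3) + (2)·(-11.0) = -358.0 kcal/mol

ΔH_rxn = -358.0 kcal/mol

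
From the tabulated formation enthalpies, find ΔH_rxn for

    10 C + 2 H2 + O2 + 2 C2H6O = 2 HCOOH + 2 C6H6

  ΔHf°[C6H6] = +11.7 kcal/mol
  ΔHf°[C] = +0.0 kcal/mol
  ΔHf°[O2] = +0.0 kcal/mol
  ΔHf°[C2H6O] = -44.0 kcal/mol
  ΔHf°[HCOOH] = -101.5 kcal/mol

ΔH_rxn = -91.6 kcal/mol

Products: 2·(-101.5) + 2·(+11.7) = -179.6
Reactants: 10·(+0.0) + 2·(+0.0) + 1·(+0.0) + 2·(-44.0) = -88.0
ΔH_rxn = (-179.6) − (-88.0) = -91.6 kcal/mol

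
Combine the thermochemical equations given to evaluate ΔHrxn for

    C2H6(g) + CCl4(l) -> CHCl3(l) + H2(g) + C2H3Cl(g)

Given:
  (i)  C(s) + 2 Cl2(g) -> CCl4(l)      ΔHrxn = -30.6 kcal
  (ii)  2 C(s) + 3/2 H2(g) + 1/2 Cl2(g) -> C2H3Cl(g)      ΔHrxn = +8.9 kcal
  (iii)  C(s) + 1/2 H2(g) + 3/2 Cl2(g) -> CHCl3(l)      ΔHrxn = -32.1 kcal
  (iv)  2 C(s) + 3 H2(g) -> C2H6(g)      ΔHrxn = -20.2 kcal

(i) reversed (reverse to put CCl4(l) on the reactant side): +30.6 kcal
(ii) as written (C2H3Cl(g) already on the product side): +8.9 kcal
(iii) as written (CHCl3(l) already on the product side): -32.1 kcal
(iv) reversed (C2H6(g) must end up as a reactant): +20.2 kcal
Summing the manipulated equations, ΔHrxn = (-1)·(-30.6) + (1)·(+8.9) + (1)·(-32.1) + (-1)·(-20.2) = 27.6 kcal

ΔHrxn = 27.6 kcal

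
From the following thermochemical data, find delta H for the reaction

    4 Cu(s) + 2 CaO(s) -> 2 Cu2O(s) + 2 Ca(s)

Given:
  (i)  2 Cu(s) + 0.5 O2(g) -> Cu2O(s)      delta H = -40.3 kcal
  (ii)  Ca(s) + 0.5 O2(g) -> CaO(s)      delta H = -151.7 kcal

(i) × 2 (×2 to match 2 Cu2O(s) in the target): (2)·(-40.3) = -80.6 kcal
(ii) reversed and × 2 (reverse to put CaO(s) on the reactant side; scale by 2 for the 2 CaO(s)): (-2)·(-151.7) = +303.4 kcal
Summing the manipulated equations, delta H = (2)·(-40.3) + (-2)·(-151.7) = 222.8 kcal

delta H = 222.8 kcal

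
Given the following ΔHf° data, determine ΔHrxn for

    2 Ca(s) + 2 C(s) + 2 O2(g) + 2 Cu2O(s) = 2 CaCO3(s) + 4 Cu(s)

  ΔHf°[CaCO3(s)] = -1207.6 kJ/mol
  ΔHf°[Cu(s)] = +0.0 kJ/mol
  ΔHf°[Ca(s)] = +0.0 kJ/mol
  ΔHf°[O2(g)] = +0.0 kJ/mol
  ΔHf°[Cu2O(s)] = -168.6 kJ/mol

Products: 2·(-1207.6) + 4·(+0.0) = -2415.2
Reactants: 2·(+0.0) + 2·(+0.0) + 2·(+0.0) + 2·(-168.6) = -337.2
ΔHrxn = (-2415.2) − (-337.2) = -2078.0 kJ/mol

ΔHrxn = -2078.0 kJ/mol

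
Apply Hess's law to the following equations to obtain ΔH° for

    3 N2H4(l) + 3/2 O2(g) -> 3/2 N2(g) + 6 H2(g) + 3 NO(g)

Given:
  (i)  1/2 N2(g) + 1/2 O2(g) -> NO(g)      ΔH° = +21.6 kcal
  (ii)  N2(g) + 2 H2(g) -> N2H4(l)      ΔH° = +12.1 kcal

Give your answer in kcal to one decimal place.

ΔH° = 28.5 kcal

(i) × 3: (3)·(+21.6) = +64.8 kcal
(ii) reversed and × 3: (-3)·(+12.1) = -36.3 kcal
Summing the manipulated equations, ΔH° = (+64.8) + (-36.3) = 28.5 kcal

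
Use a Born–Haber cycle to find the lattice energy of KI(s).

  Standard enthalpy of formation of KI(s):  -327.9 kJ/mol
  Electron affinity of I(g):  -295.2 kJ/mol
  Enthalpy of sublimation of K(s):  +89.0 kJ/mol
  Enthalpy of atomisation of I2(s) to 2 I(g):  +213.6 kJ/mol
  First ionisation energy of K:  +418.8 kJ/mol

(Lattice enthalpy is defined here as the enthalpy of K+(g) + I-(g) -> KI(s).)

ΔHf° = 1·ΔHsub + 1·(ΣIE) + 1/2·D(I2) + 1·EA + U
-327.9 = 1·(+89.0) + 1·(+418.8) + 1/2·(+213.6) + 1·(-295.2) + U
U = -327.9 − (+319.4) = -647.3 kJ/mol

U = -647.3 kJ/mol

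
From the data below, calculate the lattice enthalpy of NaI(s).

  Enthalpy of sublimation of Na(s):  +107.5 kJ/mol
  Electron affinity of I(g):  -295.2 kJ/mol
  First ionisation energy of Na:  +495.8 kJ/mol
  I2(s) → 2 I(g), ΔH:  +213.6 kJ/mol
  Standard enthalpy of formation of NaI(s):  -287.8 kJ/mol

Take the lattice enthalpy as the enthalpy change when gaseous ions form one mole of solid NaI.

ΔHf° = 1·ΔHsub + 1·(ΣIE) + 1/2·D(I2) + 1·EA + U
-287.8 = 1·(+107.5) + 1·(+495.8) + 1/2·(+213.6) + 1·(-295.2) + U
U = -287.8 − (+414.9) = -702.7 kJ/mol

U = -702.7 kJ/mol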